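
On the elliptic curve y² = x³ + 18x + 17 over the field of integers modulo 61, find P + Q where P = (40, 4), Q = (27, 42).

(39, 40)

(40, 4) + (27, 42). λ = (42 - 4)/(27 - 40) ≡ 38/48 mod 61. 48⁻¹ ≡ 14 (mod 61), so λ ≡ 44.
  x = λ² - 40 - 27 = 1936 - 67 ≡ 39; y = λ·(40 - 39) - 4 ≡ 40. → (39, 40)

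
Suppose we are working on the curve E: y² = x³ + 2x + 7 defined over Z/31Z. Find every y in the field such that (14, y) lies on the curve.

x³ + 2x + 7 = 2779 ≡ 20 (mod 31).
Square roots of 20 mod 31: 12 and 19 (since 12² = 144 ≡ 20).

12, 19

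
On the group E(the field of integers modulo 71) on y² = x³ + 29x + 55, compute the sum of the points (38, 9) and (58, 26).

(54, 20)

(38, 9) + (58, 26). λ = (26 - 9)/(58 - 38) ≡ 17/20 mod 71. 20⁻¹ ≡ 32 (mod 71), so λ ≡ 47.
  x = λ² - 38 - 58 = 2209 - 96 ≡ 54; y = λ·(38 - 54) - 9 ≡ 20. → (54, 20)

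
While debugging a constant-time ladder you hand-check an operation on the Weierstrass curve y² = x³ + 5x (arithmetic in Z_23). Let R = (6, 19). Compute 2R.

tangent at (6, 19): λ = (3·6² + 5)/(2·19) ≡ 21/15. 15⁻¹ ≡ 20 (mod 23) since 15·20 = 300 ≡ 1, so λ ≡ 21·20 ≡ 6.
  x = λ² - 6 - 6 = 36 - 12 ≡ 1; y = λ·(6 - 1) - 19 ≡ 11. → (1, 11)

(1, 11)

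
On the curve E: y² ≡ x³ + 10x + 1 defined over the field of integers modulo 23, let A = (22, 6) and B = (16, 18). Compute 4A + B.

(0, 22)

First 4A:
Repeated addition: build up to 4A.
2A: tangent at (22, 6): λ = (3·22² + 10)/(2·6) ≡ 13/12. 12⁻¹ ≡ 2 (mod 23), so λ ≡ 13·2 ≡ 3.
  x = λ² - 22 - 22 = 9 - 44 ≡ 11; y = λ·(22 - 11) - 6 ≡ 4. → (11, 4)
3A: (11, 4) + (22, 6). λ = (6 - 4)/(22 - 11) ≡ 2/11 mod 23. 11⁻¹ ≡ 21 (mod 23) since 11·21 = 231 ≡ 1, so λ ≡ 19.
  x = λ² - 11 - 22 = 361 - 33 ≡ 6; y = λ·(11 - 6) - 4 ≡ 22. → (6, 22)
4A: (6, 22) + (22, 6). λ = (6 - 22)/(22 - 6) ≡ 7/16 mod 23. 16⁻¹ ≡ 13 (mod 23), so λ ≡ 22.
  x = λ² - 6 - 22 = 484 - 28 ≡ 19; y = λ·(6 - 19) - 22 ≡ 14. → (19, 14)
4A = (19, 14).
Finally 4A + B:
(19, 14) + (16, 18). λ = (18 - 14)/(16 - 19) ≡ 4/20 mod 23. 20⁻¹ ≡ 15 (mod 23) since 20·15 = 300 ≡ 1, so λ ≡ 14.
  x = λ² - 19 - 16 = 196 - 35 ≡ 0; y = λ·(19 - 0) - 14 ≡ 22. → (0, 22)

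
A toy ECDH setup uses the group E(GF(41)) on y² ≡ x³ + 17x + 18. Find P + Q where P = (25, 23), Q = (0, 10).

(37, 38)

(25, 23) + (0, 10). λ = (10 - 23)/(0 - 25) ≡ 28/16 mod 41. 16⁻¹ ≡ 18 (mod 41) since 16·18 = 288 ≡ 1, so λ ≡ 12.
  x = λ² - 25 - 0 = 144 - 25 ≡ 37; y = λ·(25 - 37) - 23 ≡ 38. → (37, 38)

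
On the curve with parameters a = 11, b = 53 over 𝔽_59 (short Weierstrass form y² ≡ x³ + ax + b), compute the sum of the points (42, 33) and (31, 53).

(42, 33) + (31, 53). λ = (53 - 33)/(31 - 42) ≡ 20/48 mod 59. 48⁻¹ ≡ 16 (mod 59) since 48·16 = 768 ≡ 1, so λ ≡ 25.
  x = λ² - 42 - 31 = 625 - 73 ≡ 21; y = λ·(42 - 21) - 33 ≡ 20. → (21, 20)

(21, 20)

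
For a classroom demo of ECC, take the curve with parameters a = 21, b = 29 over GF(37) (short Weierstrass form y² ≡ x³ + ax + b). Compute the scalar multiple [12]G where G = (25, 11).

Double-and-add on 12 = (1100)₂. Start with G = (25, 11) for the leading 1-bit.
double: tangent at (25, 11): λ = (3·25² + 21)/(2·11) ≡ 9/22. 22⁻¹ ≡ 32 (mod 37), so λ ≡ 9·32 ≡ 29.
  x = λ² - 25 - 25 = 841 - 50 ≡ 14; y = λ·(25 - 14) - 11 ≡ 12. → (14, 12)
add G: (14, 12) + (25, 11). λ = (11 - 12)/(25 - 14) ≡ 36/11 mod 37. 11⁻¹ ≡ 27 (mod 37), so λ ≡ 10.
  x = λ² - 14 - 25 = 100 - 39 ≡ 24; y = λ·(14 - 24) - 12 ≡ 36. → (24, 36)
double: tangent at (24, 36): λ = (3·24² + 21)/(2·36) ≡ 10/35. 35⁻¹ ≡ 18 (mod 37) since 35·18 = 630 ≡ 1, so λ ≡ 10·18 ≡ 32.
  x = λ² - 24 - 24 = 1024 - 48 ≡ 14; y = λ·(24 - 14) - 36 ≡ 25. → (14, 25)
double: tangent at (14, 25): λ = (3·14² + 21)/(2·25) ≡ 17/13. 13⁻¹ ≡ 20 (mod 37), so λ ≡ 17·20 ≡ 7.
  x = λ² - 14 - 14 = 49 - 28 ≡ 21; y = λ·(14 - 21) - 25 ≡ 0. → (21, 0)

(21, 0)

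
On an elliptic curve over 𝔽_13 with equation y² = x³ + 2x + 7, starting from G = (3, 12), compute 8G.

Double-and-add on 8 = (1000)₂. Start with G = (3, 12) for the leading 1-bit.
double: tangent at (3, 12): λ = (3·3² + 2)/(2·12) ≡ 3/11. 11⁻¹ ≡ 6 (mod 13), so λ ≡ 3·6 ≡ 5.
  x = λ² - 3 - 3 = 25 - 6 ≡ 6; y = λ·(3 - 6) - 12 ≡ 12. → (6, 12)
double: tangent at (6, 12): λ = (3·6² + 2)/(2·12) ≡ 6/11. 11⁻¹ ≡ 6 (mod 13), so λ ≡ 6·6 ≡ 10.
  x = λ² - 6 - 6 = 100 - 12 ≡ 10; y = λ·(6 - 10) - 12 ≡ 0. → (10, 0)
double: (10, 0) + (10, 0): same x and y₁ ≡ -y₂, so the sum is O.

O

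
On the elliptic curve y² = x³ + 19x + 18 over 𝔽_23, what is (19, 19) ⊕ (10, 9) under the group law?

(10, 14)

(19, 19) + (10, 9). λ = (9 - 19)/(10 - 19) ≡ 13/14 mod 23. 14⁻¹ ≡ 5 (mod 23), so λ ≡ 19.
  x = λ² - 19 - 10 = 361 - 29 ≡ 10; y = λ·(19 - 10) - 19 ≡ 14. → (10, 14)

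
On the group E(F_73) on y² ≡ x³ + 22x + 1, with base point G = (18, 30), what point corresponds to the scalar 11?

Repeated addition: build up to 11G.
2G: tangent at (18, 30): λ = (3·18² + 22)/(2·30) ≡ 45/60. 60⁻¹ ≡ 28 (mod 73), so λ ≡ 45·28 ≡ 19.
  x = λ² - 18 - 18 = 361 - 36 ≡ 33; y = λ·(18 - 33) - 30 ≡ 50. → (33, 50)
3G: (33, 50) + (18, 30). λ = (30 - 50)/(18 - 33) ≡ 53/58 mod 73. 58⁻¹ ≡ 34 (mod 73), so λ ≡ 50.
  x = λ² - 33 - 18 = 2500 - 51 ≡ 40; y = λ·(33 - 40) - 50 ≡ 38. → (40, 38)
4G: (40, 38) + (18, 30). λ = (30 - 38)/(18 - 40) ≡ 65/51 mod 73. 51⁻¹ ≡ 63 (mod 73), so λ ≡ 7.
  x = λ² - 40 - 18 = 49 - 58 ≡ 64; y = λ·(40 - 64) - 38 ≡ 13. → (64, 13)
5G: (64, 13) + (18, 30). λ = (30 - 13)/(18 - 64) ≡ 17/27 mod 73. 27⁻¹ ≡ 46 (mod 73), so λ ≡ 52.
  x = λ² - 64 - 18 = 2704 - 82 ≡ 67; y = λ·(64 - 67) - 13 ≡ 50. → (67, 50)
6G: (67, 50) + (18, 30). λ = (30 - 50)/(18 - 67) ≡ 53/24 mod 73. 24⁻¹ ≡ 70 (mod 73) since 24·70 = 1680 ≡ 1, so λ ≡ 60.
  x = λ² - 67 - 18 = 3600 - 85 ≡ 11; y = λ·(67 - 11) - 50 ≡ 25. → (11, 25)
7G: (11, 25) + (18, 30). λ = (30 - 25)/(18 - 11) ≡ 5/7 mod 73. 7⁻¹ ≡ 21 (mod 73), so λ ≡ 32.
  x = λ² - 11 - 18 = 1024 - 29 ≡ 46; y = λ·(11 - 46) - 25 ≡ 23. → (46, 23)
8G: (46, 23) + (18, 30). λ = (30 - 23)/(18 - 46) ≡ 7/45 mod 73. 45⁻¹ ≡ 13 (mod 73), so λ ≡ 18.
  x = λ² - 46 - 18 = 324 - 64 ≡ 41; y = λ·(46 - 41) - 23 ≡ 67. → (41, 67)
9G: (41, 67) + (18, 30). λ = (30 - 67)/(18 - 41) ≡ 36/50 mod 73. 50⁻¹ ≡ 19 (mod 73), so λ ≡ 27.
  x = λ² - 41 - 18 = 729 - 59 ≡ 13; y = λ·(41 - 13) - 67 ≡ 32. → (13, 32)
10G: (13, 32) + (18, 30). λ = (30 - 32)/(18 - 13) ≡ 71/5 mod 73. 5⁻¹ ≡ 44 (mod 73) since 5·44 = 220 ≡ 1, so λ ≡ 58.
  x = λ² - 13 - 18 = 3364 - 31 ≡ 48; y = λ·(13 - 48) - 32 ≡ 55. → (48, 55)
11G: (48, 55) + (18, 30). λ = (30 - 55)/(18 - 48) ≡ 48/43 mod 73. 43⁻¹ ≡ 17 (mod 73) since 43·17 = 731 ≡ 1, so λ ≡ 13.
  x = λ² - 48 - 18 = 169 - 66 ≡ 30; y = λ·(48 - 30) - 55 ≡ 33. → (30, 33)

(30, 33)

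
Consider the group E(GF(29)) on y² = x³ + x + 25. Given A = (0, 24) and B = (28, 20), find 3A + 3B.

First 3A:
Repeated addition: build up to 3A.
2A: tangent at (0, 24): λ = (3·0² + 1)/(2·24) ≡ 1/19. 19⁻¹ ≡ 26 (mod 29) since 19·26 = 494 ≡ 1, so λ ≡ 1·26 ≡ 26.
  x = λ² - 0 - 0 = 676 - 0 ≡ 9; y = λ·(0 - 9) - 24 ≡ 3. → (9, 3)
3A: (9, 3) + (0, 24). λ = (24 - 3)/(0 - 9) ≡ 21/20 mod 29. 20⁻¹ ≡ 16 (mod 29), so λ ≡ 17.
  x = λ² - 9 - 0 = 289 - 9 ≡ 19; y = λ·(9 - 19) - 3 ≡ 1. → (19, 1)
3A = (19, 1).
Next 3B:
Repeated addition: build up to 3B.
2B: tangent at (28, 20): λ = (3·28² + 1)/(2·20) ≡ 4/11. 11⁻¹ ≡ 8 (mod 29), so λ ≡ 4·8 ≡ 3.
  x = λ² - 28 - 28 = 9 - 56 ≡ 11; y = λ·(28 - 11) - 20 ≡ 2. → (11, 2)
3B: (11, 2) + (28, 20). λ = (20 - 2)/(28 - 11) ≡ 18/17 mod 29. 17⁻¹ ≡ 12 (mod 29), so λ ≡ 13.
  x = λ² - 11 - 28 = 169 - 39 ≡ 14; y = λ·(11 - 14) - 2 ≡ 17. → (14, 17)
3B = (14, 17).
Finally 3A + 3B:
(19, 1) + (14, 17). λ = (17 - 1)/(14 - 19) ≡ 16/24 mod 29. 24⁻¹ ≡ 23 (mod 29) since 24·23 = 552 ≡ 1, so λ ≡ 20.
  x = λ² - 19 - 14 = 400 - 33 ≡ 19; y = λ·(19 - 19) - 1 ≡ 28. → (19, 28)

(19, 28)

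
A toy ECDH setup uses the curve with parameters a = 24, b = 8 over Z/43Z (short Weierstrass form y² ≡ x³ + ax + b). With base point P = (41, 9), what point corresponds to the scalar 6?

(31, 20)

Double-and-add on 6 = (110)₂. Start with P = (41, 9) for the leading 1-bit.
double: tangent at (41, 9): λ = (3·41² + 24)/(2·9) ≡ 36/18. 18⁻¹ ≡ 12 (mod 43), so λ ≡ 36·12 ≡ 2.
  x = λ² - 41 - 41 = 4 - 82 ≡ 8; y = λ·(41 - 8) - 9 ≡ 14. → (8, 14)
add P: (8, 14) + (41, 9). λ = (9 - 14)/(41 - 8) ≡ 38/33 mod 43. 33⁻¹ ≡ 30 (mod 43) since 33·30 = 990 ≡ 1, so λ ≡ 22.
  x = λ² - 8 - 41 = 484 - 49 ≡ 5; y = λ·(8 - 5) - 14 ≡ 9. → (5, 9)
double: tangent at (5, 9): λ = (3·5² + 24)/(2·9) ≡ 13/18. 18⁻¹ ≡ 12 (mod 43), so λ ≡ 13·12 ≡ 27.
  x = λ² - 5 - 5 = 729 - 10 ≡ 31; y = λ·(5 - 31) - 9 ≡ 20. → (31, 20)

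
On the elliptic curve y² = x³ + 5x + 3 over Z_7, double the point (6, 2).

tangent at (6, 2): λ = (3·6² + 5)/(2·2) ≡ 1/4. 4⁻¹ ≡ 2 (mod 7), so λ ≡ 1·2 ≡ 2.
  x = λ² - 6 - 6 = 4 - 12 ≡ 6; y = λ·(6 - 6) - 2 ≡ 5. → (6, 5)

(6, 5)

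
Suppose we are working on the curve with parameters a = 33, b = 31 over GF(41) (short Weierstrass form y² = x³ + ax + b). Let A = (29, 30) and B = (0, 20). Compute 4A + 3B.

(14, 11)

First 4A:
Double-and-add on 4 = (100)₂. Start with A = (29, 30) for the leading 1-bit.
double: tangent at (29, 30): λ = (3·29² + 33)/(2·30) ≡ 14/19. 19⁻¹ ≡ 13 (mod 41) since 19·13 = 247 ≡ 1, so λ ≡ 14·13 ≡ 18.
  x = λ² - 29 - 29 = 324 - 58 ≡ 20; y = λ·(29 - 20) - 30 ≡ 9. → (20, 9)
double: tangent at (20, 9): λ = (3·20² + 33)/(2·9) ≡ 3/18. 18⁻¹ ≡ 16 (mod 41) since 18·16 = 288 ≡ 1, so λ ≡ 3·16 ≡ 7.
  x = λ² - 20 - 20 = 49 - 40 ≡ 9; y = λ·(20 - 9) - 9 ≡ 27. → (9, 27)
4A = (9, 27).
Next 3B:
Repeated addition: build up to 3B.
2B: tangent at (0, 20): λ = (3·0² + 33)/(2·20) ≡ 33/40. 40⁻¹ ≡ 40 (mod 41), so λ ≡ 33·40 ≡ 8.
  x = λ² - 0 - 0 = 64 - 0 ≡ 23; y = λ·(0 - 23) - 20 ≡ 1. → (23, 1)
3B: (23, 1) + (0, 20). λ = (20 - 1)/(0 - 23) ≡ 19/18 mod 41. 18⁻¹ ≡ 16 (mod 41), so λ ≡ 17.
  x = λ² - 23 - 0 = 289 - 23 ≡ 20; y = λ·(23 - 20) - 1 ≡ 9. → (20, 9)
3B = (20, 9).
Finally 4A + 3B:
(9, 27) + (20, 9). λ = (9 - 27)/(20 - 9) ≡ 23/11 mod 41. 11⁻¹ ≡ 15 (mod 41), so λ ≡ 17.
  x = λ² - 9 - 20 = 289 - 29 ≡ 14; y = λ·(9 - 14) - 27 ≡ 11. → (14, 11)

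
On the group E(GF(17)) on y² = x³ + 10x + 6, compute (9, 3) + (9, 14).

The two points share x = 9 and their y-coordinates satisfy 3 + 14 ≡ 0 (mod 17), so they are inverses. Their sum is the point at infinity.

O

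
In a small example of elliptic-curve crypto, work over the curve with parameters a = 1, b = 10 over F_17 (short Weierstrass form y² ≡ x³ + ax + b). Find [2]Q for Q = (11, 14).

(11, 3)

tangent at (11, 14): λ = (3·11² + 1)/(2·14) ≡ 7/11. 11⁻¹ ≡ 14 (mod 17), so λ ≡ 7·14 ≡ 13.
  x = λ² - 11 - 11 = 169 - 22 ≡ 11; y = λ·(11 - 11) - 14 ≡ 3. → (11, 3)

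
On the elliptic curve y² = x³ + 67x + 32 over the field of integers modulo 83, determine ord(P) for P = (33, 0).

2

2P: (33, 0) + (33, 0): same x and y₁ ≡ -y₂, so the sum is the point at infinity.
2P = the point at infinity, so the order is 2.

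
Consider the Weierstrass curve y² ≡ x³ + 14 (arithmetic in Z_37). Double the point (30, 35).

(21, 32)

tangent at (30, 35): λ = (3·30² + 0)/(2·35) ≡ 36/33. 33⁻¹ ≡ 9 (mod 37), so λ ≡ 36·9 ≡ 28.
  x = λ² - 30 - 30 = 784 - 60 ≡ 21; y = λ·(30 - 21) - 35 ≡ 32. → (21, 32)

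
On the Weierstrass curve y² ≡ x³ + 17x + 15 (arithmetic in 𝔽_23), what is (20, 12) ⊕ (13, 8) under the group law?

(3, 1)

(20, 12) + (13, 8). λ = (8 - 12)/(13 - 20) ≡ 19/16 mod 23. 16⁻¹ ≡ 13 (mod 23), so λ ≡ 17.
  x = λ² - 20 - 13 = 289 - 33 ≡ 3; y = λ·(20 - 3) - 12 ≡ 1. → (3, 1)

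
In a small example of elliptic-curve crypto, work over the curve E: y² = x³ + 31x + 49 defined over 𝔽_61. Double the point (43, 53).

tangent at (43, 53): λ = (3·43² + 31)/(2·53) ≡ 27/45. 45⁻¹ ≡ 19 (mod 61), so λ ≡ 27·19 ≡ 25.
  x = λ² - 43 - 43 = 625 - 86 ≡ 51; y = λ·(43 - 51) - 53 ≡ 52. → (51, 52)

(51, 52)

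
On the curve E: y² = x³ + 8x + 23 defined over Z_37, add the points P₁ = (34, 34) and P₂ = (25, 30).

(34, 34) + (25, 30). λ = (30 - 34)/(25 - 34) ≡ 33/28 mod 37. 28⁻¹ ≡ 4 (mod 37), so λ ≡ 21.
  x = λ² - 34 - 25 = 441 - 59 ≡ 12; y = λ·(34 - 12) - 34 ≡ 21. → (12, 21)

(12, 21)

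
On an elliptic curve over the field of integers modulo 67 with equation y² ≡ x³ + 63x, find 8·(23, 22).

Write G = (23, 22).
Repeated addition: build up to 8G.
2G: tangent at (23, 22): λ = (3·23² + 63)/(2·22) ≡ 42/44. 44⁻¹ ≡ 32 (mod 67), so λ ≡ 42·32 ≡ 4.
  x = λ² - 23 - 23 = 16 - 46 ≡ 37; y = λ·(23 - 37) - 22 ≡ 56. → (37, 56)
3G: (37, 56) + (23, 22). λ = (22 - 56)/(23 - 37) ≡ 33/53 mod 67. 53⁻¹ ≡ 43 (mod 67), so λ ≡ 12.
  x = λ² - 37 - 23 = 144 - 60 ≡ 17; y = λ·(37 - 17) - 56 ≡ 50. → (17, 50)
4G: (17, 50) + (23, 22). λ = (22 - 50)/(23 - 17) ≡ 39/6 mod 67. 6⁻¹ ≡ 56 (mod 67), so λ ≡ 40.
  x = λ² - 17 - 23 = 1600 - 40 ≡ 19; y = λ·(17 - 19) - 50 ≡ 4. → (19, 4)
5G: (19, 4) + (23, 22). λ = (22 - 4)/(23 - 19) ≡ 18/4 mod 67. 4⁻¹ ≡ 17 (mod 67), so λ ≡ 38.
  x = λ² - 19 - 23 = 1444 - 42 ≡ 62; y = λ·(19 - 62) - 4 ≡ 37. → (62, 37)
6G: (62, 37) + (23, 22). λ = (22 - 37)/(23 - 62) ≡ 52/28 mod 67. 28⁻¹ ≡ 12 (mod 67), so λ ≡ 21.
  x = λ² - 62 - 23 = 441 - 85 ≡ 21; y = λ·(62 - 21) - 37 ≡ 20. → (21, 20)
7G: (21, 20) + (23, 22). λ = (22 - 20)/(23 - 21) ≡ 2/2 mod 67. 2⁻¹ ≡ 34 (mod 67), so λ ≡ 1.
  x = λ² - 21 - 23 = 1 - 44 ≡ 24; y = λ·(21 - 24) - 20 ≡ 44. → (24, 44)
8G: (24, 44) + (23, 22). λ = (22 - 44)/(23 - 24) ≡ 45/66 mod 67. 66⁻¹ ≡ 66 (mod 67) since 66·66 = 4356 ≡ 1, so λ ≡ 22.
  x = λ² - 24 - 23 = 484 - 47 ≡ 35; y = λ·(24 - 35) - 44 ≡ 49. → (35, 49)

(35, 49)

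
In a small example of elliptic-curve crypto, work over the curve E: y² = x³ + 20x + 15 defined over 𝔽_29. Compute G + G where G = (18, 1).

tangent at (18, 1): λ = (3·18² + 20)/(2·1) ≡ 6/2. 2⁻¹ ≡ 15 (mod 29), so λ ≡ 6·15 ≡ 3.
  x = λ² - 18 - 18 = 9 - 36 ≡ 2; y = λ·(18 - 2) - 1 ≡ 18. → (2, 18)

(2, 18)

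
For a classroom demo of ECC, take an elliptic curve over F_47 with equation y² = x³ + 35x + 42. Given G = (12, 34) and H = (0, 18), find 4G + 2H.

First 4G:
Double-and-add on 4 = (100)₂. Start with G = (12, 34) for the leading 1-bit.
double: tangent at (12, 34): λ = (3·12² + 35)/(2·34) ≡ 44/21. 21⁻¹ ≡ 9 (mod 47), so λ ≡ 44·9 ≡ 20.
  x = λ² - 12 - 12 = 400 - 24 ≡ 0; y = λ·(12 - 0) - 34 ≡ 18. → (0, 18)
double: tangent at (0, 18): λ = (3·0² + 35)/(2·18) ≡ 35/36. 36⁻¹ ≡ 17 (mod 47), so λ ≡ 35·17 ≡ 31.
  x = λ² - 0 - 0 = 961 - 0 ≡ 21; y = λ·(0 - 21) - 18 ≡ 36. → (21, 36)
4G = (21, 36).
Next 2H:
Repeated addition: build up to 2H.
2H: tangent at (0, 18): λ = (3·0² + 35)/(2·18) ≡ 35/36. 36⁻¹ ≡ 17 (mod 47), so λ ≡ 35·17 ≡ 31.
  x = λ² - 0 - 0 = 961 - 0 ≡ 21; y = λ·(0 - 21) - 18 ≡ 36. → (21, 36)
2H = (21, 36).
Finally 4G + 2H:
tangent at (21, 36): λ = (3·21² + 35)/(2·36) ≡ 42/25. 25⁻¹ ≡ 32 (mod 47), so λ ≡ 42·32 ≡ 28.
  x = λ² - 21 - 21 = 784 - 42 ≡ 37; y = λ·(21 - 37) - 36 ≡ 33. → (37, 33)

(37, 33)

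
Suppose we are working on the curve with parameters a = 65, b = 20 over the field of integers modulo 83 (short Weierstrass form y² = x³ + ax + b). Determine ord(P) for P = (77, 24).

5

2P: tangent at (77, 24): λ = (3·77² + 65)/(2·24) ≡ 7/48. 48⁻¹ ≡ 64 (mod 83) since 48·64 = 3072 ≡ 1, so λ ≡ 7·64 ≡ 33.
  x = λ² - 77 - 77 = 1089 - 154 ≡ 22; y = λ·(77 - 22) - 24 ≡ 48. → (22, 48)
3P: (22, 48) + (77, 24). λ = (24 - 48)/(77 - 22) ≡ 59/55 mod 83. 55⁻¹ ≡ 80 (mod 83), so λ ≡ 72.
  x = λ² - 22 - 77 = 5184 - 99 ≡ 22; y = λ·(22 - 22) - 48 ≡ 35. → (22, 35)
4P: (22, 35) + (77, 24). λ = (24 - 35)/(77 - 22) ≡ 72/55 mod 83. 55⁻¹ ≡ 80 (mod 83), so λ ≡ 33.
  x = λ² - 22 - 77 = 1089 - 99 ≡ 77; y = λ·(22 - 77) - 35 ≡ 59. → (77, 59)
5P: (77, 59) + (77, 24): same x and y₁ ≡ -y₂, so the sum is O.
5P = O, so the order is 5.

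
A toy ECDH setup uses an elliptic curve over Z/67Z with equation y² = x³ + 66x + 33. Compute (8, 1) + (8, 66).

The two points share x = 8 and their y-coordinates satisfy 1 + 66 ≡ 0 (mod 67), so they are inverses. Their sum is the point at infinity.

O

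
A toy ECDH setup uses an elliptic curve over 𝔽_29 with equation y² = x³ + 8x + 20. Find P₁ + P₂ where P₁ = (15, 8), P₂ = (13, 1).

(15, 8) + (13, 1). λ = (1 - 8)/(13 - 15) ≡ 22/27 mod 29. 27⁻¹ ≡ 14 (mod 29) since 27·14 = 378 ≡ 1, so λ ≡ 18.
  x = λ² - 15 - 13 = 324 - 28 ≡ 6; y = λ·(15 - 6) - 8 ≡ 9. → (6, 9)

(6, 9)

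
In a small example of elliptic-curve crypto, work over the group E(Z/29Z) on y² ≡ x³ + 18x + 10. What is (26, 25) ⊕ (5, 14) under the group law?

(23, 18)

(26, 25) + (5, 14). λ = (14 - 25)/(5 - 26) ≡ 18/8 mod 29. 8⁻¹ ≡ 11 (mod 29) since 8·11 = 88 ≡ 1, so λ ≡ 24.
  x = λ² - 26 - 5 = 576 - 31 ≡ 23; y = λ·(26 - 23) - 25 ≡ 18. → (23, 18)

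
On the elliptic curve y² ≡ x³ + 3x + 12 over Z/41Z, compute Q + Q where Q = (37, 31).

(39, 11)

tangent at (37, 31): λ = (3·37² + 3)/(2·31) ≡ 10/21. 21⁻¹ ≡ 2 (mod 41) since 21·2 = 42 ≡ 1, so λ ≡ 10·2 ≡ 20.
  x = λ² - 37 - 37 = 400 - 74 ≡ 39; y = λ·(37 - 39) - 31 ≡ 11. → (39, 11)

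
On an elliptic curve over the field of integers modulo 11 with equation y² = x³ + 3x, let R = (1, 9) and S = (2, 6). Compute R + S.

(1, 9) + (2, 6). λ = (6 - 9)/(2 - 1) ≡ 8/1 mod 11. 1⁻¹ ≡ 1 (mod 11) since 1·1 = 1 ≡ 1, so λ ≡ 8.
  x = λ² - 1 - 2 = 64 - 3 ≡ 6; y = λ·(1 - 6) - 9 ≡ 6. → (6, 6)

(6, 6)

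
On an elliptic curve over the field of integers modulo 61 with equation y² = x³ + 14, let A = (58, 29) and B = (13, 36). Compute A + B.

(58, 29) + (13, 36). λ = (36 - 29)/(13 - 58) ≡ 7/16 mod 61. 16⁻¹ ≡ 42 (mod 61) since 16·42 = 672 ≡ 1, so λ ≡ 50.
  x = λ² - 58 - 13 = 2500 - 71 ≡ 50; y = λ·(58 - 50) - 29 ≡ 5. → (50, 5)

(50, 5)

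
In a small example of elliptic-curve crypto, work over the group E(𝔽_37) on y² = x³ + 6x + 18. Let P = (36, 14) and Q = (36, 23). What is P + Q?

The two points share x = 36 and their y-coordinates satisfy 14 + 23 ≡ 0 (mod 37), so they are inverses. Their sum is O.

O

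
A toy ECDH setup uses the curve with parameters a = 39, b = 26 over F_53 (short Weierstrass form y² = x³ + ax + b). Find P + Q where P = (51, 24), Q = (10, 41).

(51, 24) + (10, 41). λ = (41 - 24)/(10 - 51) ≡ 17/12 mod 53. 12⁻¹ ≡ 31 (mod 53) since 12·31 = 372 ≡ 1, so λ ≡ 50.
  x = λ² - 51 - 10 = 2500 - 61 ≡ 1; y = λ·(51 - 1) - 24 ≡ 38. → (1, 38)

(1, 38)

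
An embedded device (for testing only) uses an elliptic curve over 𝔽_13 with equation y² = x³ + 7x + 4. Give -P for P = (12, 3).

(12, 10)

-(12, 3) = (12, -3 mod 13) = (12, 10).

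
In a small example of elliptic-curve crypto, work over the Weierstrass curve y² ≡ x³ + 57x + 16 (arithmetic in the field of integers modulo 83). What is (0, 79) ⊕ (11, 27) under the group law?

(82, 37)

(0, 79) + (11, 27). λ = (27 - 79)/(11 - 0) ≡ 31/11 mod 83. 11⁻¹ ≡ 68 (mod 83) since 11·68 = 748 ≡ 1, so λ ≡ 33.
  x = λ² - 0 - 11 = 1089 - 11 ≡ 82; y = λ·(0 - 82) - 79 ≡ 37. → (82, 37)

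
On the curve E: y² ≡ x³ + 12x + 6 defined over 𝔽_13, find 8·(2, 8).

Write Q = (2, 8).
Repeated addition: build up to 8Q.
2Q: tangent at (2, 8): λ = (3·2² + 12)/(2·8) ≡ 11/3. 3⁻¹ ≡ 9 (mod 13) since 3·9 = 27 ≡ 1, so λ ≡ 11·9 ≡ 8.
  x = λ² - 2 - 2 = 64 - 4 ≡ 8; y = λ·(2 - 8) - 8 ≡ 9. → (8, 9)
3Q: (8, 9) + (2, 8). λ = (8 - 9)/(2 - 8) ≡ 12/7 mod 13. 7⁻¹ ≡ 2 (mod 13), so λ ≡ 11.
  x = λ² - 8 - 2 = 121 - 10 ≡ 7; y = λ·(8 - 7) - 9 ≡ 2. → (7, 2)
4Q: (7, 2) + (2, 8). λ = (8 - 2)/(2 - 7) ≡ 6/8 mod 13. 8⁻¹ ≡ 5 (mod 13) since 8·5 = 40 ≡ 1, so λ ≡ 4.
  x = λ² - 7 - 2 = 16 - 9 ≡ 7; y = λ·(7 - 7) - 2 ≡ 11. → (7, 11)
5Q: (7, 11) + (2, 8). λ = (8 - 11)/(2 - 7) ≡ 10/8 mod 13. 8⁻¹ ≡ 5 (mod 13), so λ ≡ 11.
  x = λ² - 7 - 2 = 121 - 9 ≡ 8; y = λ·(7 - 8) - 11 ≡ 4. → (8, 4)
6Q: (8, 4) + (2, 8). λ = (8 - 4)/(2 - 8) ≡ 4/7 mod 13. 7⁻¹ ≡ 2 (mod 13) since 7·2 = 14 ≡ 1, so λ ≡ 8.
  x = λ² - 8 - 2 = 64 - 10 ≡ 2; y = λ·(8 - 2) - 4 ≡ 5. → (2, 5)
7Q: (2, 5) + (2, 8): same x and y₁ ≡ -y₂, so the sum is ∞.
8Q: ∞ + (2, 8) = (2, 8) (identity).

(2, 8)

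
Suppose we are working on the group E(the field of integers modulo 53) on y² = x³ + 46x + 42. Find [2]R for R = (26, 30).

tangent at (26, 30): λ = (3·26² + 46)/(2·30) ≡ 7/7. 7⁻¹ ≡ 38 (mod 53), so λ ≡ 7·38 ≡ 1.
  x = λ² - 26 - 26 = 1 - 52 ≡ 2; y = λ·(26 - 2) - 30 ≡ 47. → (2, 47)

(2, 47)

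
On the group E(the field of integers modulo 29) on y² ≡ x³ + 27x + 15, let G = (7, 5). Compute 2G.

tangent at (7, 5): λ = (3·7² + 27)/(2·5) ≡ 0/10. 10⁻¹ ≡ 3 (mod 29), so λ ≡ 0·3 ≡ 0.
  x = λ² - 7 - 7 = 0 - 14 ≡ 15; y = λ·(7 - 15) - 5 ≡ 24. → (15, 24)

(15, 24)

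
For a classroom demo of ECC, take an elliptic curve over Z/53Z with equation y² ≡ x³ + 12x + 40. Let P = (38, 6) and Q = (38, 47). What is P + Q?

The two points share x = 38 and their y-coordinates satisfy 6 + 47 ≡ 0 (mod 53), so they are inverses. Their sum is the point at infinity.

O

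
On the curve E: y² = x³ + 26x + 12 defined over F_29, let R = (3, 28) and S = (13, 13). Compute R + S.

(3, 28) + (13, 13). λ = (13 - 28)/(13 - 3) ≡ 14/10 mod 29. 10⁻¹ ≡ 3 (mod 29), so λ ≡ 13.
  x = λ² - 3 - 13 = 169 - 16 ≡ 8; y = λ·(3 - 8) - 28 ≡ 23. → (8, 23)

(8, 23)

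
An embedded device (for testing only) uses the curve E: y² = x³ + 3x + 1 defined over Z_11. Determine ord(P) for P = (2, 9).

2P: tangent at (2, 9): λ = (3·2² + 3)/(2·9) ≡ 4/7. 7⁻¹ ≡ 8 (mod 11) since 7·8 = 56 ≡ 1, so λ ≡ 4·8 ≡ 10.
  x = λ² - 2 - 2 = 100 - 4 ≡ 8; y = λ·(2 - 8) - 9 ≡ 8. → (8, 8)
3P: (8, 8) + (2, 9). λ = (9 - 8)/(2 - 8) ≡ 1/5 mod 11. 5⁻¹ ≡ 9 (mod 11), so λ ≡ 9.
  x = λ² - 8 - 2 = 81 - 10 ≡ 5; y = λ·(8 - 5) - 8 ≡ 8. → (5, 8)
4P: (5, 8) + (2, 9). λ = (9 - 8)/(2 - 5) ≡ 1/8 mod 11. 8⁻¹ ≡ 7 (mod 11) since 8·7 = 56 ≡ 1, so λ ≡ 7.
  x = λ² - 5 - 2 = 49 - 7 ≡ 9; y = λ·(5 - 9) - 8 ≡ 8. → (9, 8)
5P: (9, 8) + (2, 9). λ = (9 - 8)/(2 - 9) ≡ 1/4 mod 11. 4⁻¹ ≡ 3 (mod 11) since 4·3 = 12 ≡ 1, so λ ≡ 3.
  x = λ² - 9 - 2 = 9 - 11 ≡ 9; y = λ·(9 - 9) - 8 ≡ 3. → (9, 3)
6P: (9, 3) + (2, 9). λ = (9 - 3)/(2 - 9) ≡ 6/4 mod 11. 4⁻¹ ≡ 3 (mod 11), so λ ≡ 7.
  x = λ² - 9 - 2 = 49 - 11 ≡ 5; y = λ·(9 - 5) - 3 ≡ 3. → (5, 3)
7P: (5, 3) + (2, 9). λ = (9 - 3)/(2 - 5) ≡ 6/8 mod 11. 8⁻¹ ≡ 7 (mod 11) since 8·7 = 56 ≡ 1, so λ ≡ 9.
  x = λ² - 5 - 2 = 81 - 7 ≡ 8; y = λ·(5 - 8) - 3 ≡ 3. → (8, 3)
8P: (8, 3) + (2, 9). λ = (9 - 3)/(2 - 8) ≡ 6/5 mod 11. 5⁻¹ ≡ 9 (mod 11), so λ ≡ 10.
  x = λ² - 8 - 2 = 100 - 10 ≡ 2; y = λ·(8 - 2) - 3 ≡ 2. → (2, 2)
9P: (2, 2) + (2, 9): same x and y₁ ≡ -y₂, so the sum is O.
9P = O, so the order is 9.

9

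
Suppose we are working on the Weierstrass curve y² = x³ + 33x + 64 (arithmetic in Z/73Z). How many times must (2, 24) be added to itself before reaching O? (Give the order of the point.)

2P: tangent at (2, 24): λ = (3·2² + 33)/(2·24) ≡ 45/48. 48⁻¹ ≡ 35 (mod 73), so λ ≡ 45·35 ≡ 42.
  x = λ² - 2 - 2 = 1764 - 4 ≡ 8; y = λ·(2 - 8) - 24 ≡ 16. → (8, 16)
3P: (8, 16) + (2, 24). λ = (24 - 16)/(2 - 8) ≡ 8/67 mod 73. 67⁻¹ ≡ 12 (mod 73), so λ ≡ 23.
  x = λ² - 8 - 2 = 529 - 10 ≡ 8; y = λ·(8 - 8) - 16 ≡ 57. → (8, 57)
4P: (8, 57) + (2, 24). λ = (24 - 57)/(2 - 8) ≡ 40/67 mod 73. 67⁻¹ ≡ 12 (mod 73), so λ ≡ 42.
  x = λ² - 8 - 2 = 1764 - 10 ≡ 2; y = λ·(8 - 2) - 57 ≡ 49. → (2, 49)
5P: (2, 49) + (2, 24): same x and y₁ ≡ -y₂, so the sum is O.
5P = O, so the order is 5.

5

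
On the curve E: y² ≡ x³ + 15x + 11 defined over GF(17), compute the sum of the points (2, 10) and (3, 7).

(4, 13)

(2, 10) + (3, 7). λ = (7 - 10)/(3 - 2) ≡ 14/1 mod 17. 1⁻¹ ≡ 1 (mod 17), so λ ≡ 14.
  x = λ² - 2 - 3 = 196 - 5 ≡ 4; y = λ·(2 - 4) - 10 ≡ 13. → (4, 13)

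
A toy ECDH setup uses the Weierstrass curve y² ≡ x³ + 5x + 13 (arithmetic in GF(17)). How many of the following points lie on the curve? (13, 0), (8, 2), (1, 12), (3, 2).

(13, 0): 0² ≡ 0, rhs ≡ 14 → off.
(8, 2): 2² ≡ 4, rhs ≡ 4 → on.
(1, 12): 12² ≡ 8, rhs ≡ 2 → off.
(3, 2): 2² ≡ 4, rhs ≡ 4 → on.

2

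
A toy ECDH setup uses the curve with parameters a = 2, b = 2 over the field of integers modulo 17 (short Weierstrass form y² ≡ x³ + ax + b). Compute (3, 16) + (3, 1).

The two points share x = 3 and their y-coordinates satisfy 16 + 1 ≡ 0 (mod 17), so they are inverses. Their sum is O.

O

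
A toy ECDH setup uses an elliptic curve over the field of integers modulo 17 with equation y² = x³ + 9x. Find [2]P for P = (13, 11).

tangent at (13, 11): λ = (3·13² + 9)/(2·11) ≡ 6/5. 5⁻¹ ≡ 7 (mod 17), so λ ≡ 6·7 ≡ 8.
  x = λ² - 13 - 13 = 64 - 26 ≡ 4; y = λ·(13 - 4) - 11 ≡ 10. → (4, 10)

(4, 10)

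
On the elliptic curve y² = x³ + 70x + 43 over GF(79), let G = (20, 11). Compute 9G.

(46, 36)

Double-and-add on 9 = (1001)₂. Start with G = (20, 11) for the leading 1-bit.
double: tangent at (20, 11): λ = (3·20² + 70)/(2·11) ≡ 6/22. 22⁻¹ ≡ 18 (mod 79), so λ ≡ 6·18 ≡ 29.
  x = λ² - 20 - 20 = 841 - 40 ≡ 11; y = λ·(20 - 11) - 11 ≡ 13. → (11, 13)
double: tangent at (11, 13): λ = (3·11² + 70)/(2·13) ≡ 38/26. 26⁻¹ ≡ 76 (mod 79), so λ ≡ 38·76 ≡ 44.
  x = λ² - 11 - 11 = 1936 - 22 ≡ 18; y = λ·(11 - 18) - 13 ≡ 74. → (18, 74)
double: tangent at (18, 74): λ = (3·18² + 70)/(2·74) ≡ 15/69. 69⁻¹ ≡ 71 (mod 79) since 69·71 = 4899 ≡ 1, so λ ≡ 15·71 ≡ 38.
  x = λ² - 18 - 18 = 1444 - 36 ≡ 65; y = λ·(18 - 65) - 74 ≡ 36. → (65, 36)
add G: (65, 36) + (20, 11). λ = (11 - 36)/(20 - 65) ≡ 54/34 mod 79. 34⁻¹ ≡ 7 (mod 79), so λ ≡ 62.
  x = λ² - 65 - 20 = 3844 - 85 ≡ 46; y = λ·(65 - 46) - 36 ≡ 36. → (46, 36)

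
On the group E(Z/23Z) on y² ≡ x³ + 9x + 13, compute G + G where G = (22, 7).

tangent at (22, 7): λ = (3·22² + 9)/(2·7) ≡ 12/14. 14⁻¹ ≡ 5 (mod 23), so λ ≡ 12·5 ≡ 14.
  x = λ² - 22 - 22 = 196 - 44 ≡ 14; y = λ·(22 - 14) - 7 ≡ 13. → (14, 13)

(14, 13)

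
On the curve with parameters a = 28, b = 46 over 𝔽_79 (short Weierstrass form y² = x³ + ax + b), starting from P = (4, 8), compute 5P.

(66, 31)

Repeated addition: build up to 5P.
2P: tangent at (4, 8): λ = (3·4² + 28)/(2·8) ≡ 76/16. 16⁻¹ ≡ 5 (mod 79) since 16·5 = 80 ≡ 1, so λ ≡ 76·5 ≡ 64.
  x = λ² - 4 - 4 = 4096 - 8 ≡ 59; y = λ·(4 - 59) - 8 ≡ 27. → (59, 27)
3P: (59, 27) + (4, 8). λ = (8 - 27)/(4 - 59) ≡ 60/24 mod 79. 24⁻¹ ≡ 56 (mod 79), so λ ≡ 42.
  x = λ² - 59 - 4 = 1764 - 63 ≡ 42; y = λ·(59 - 42) - 27 ≡ 55. → (42, 55)
4P: (42, 55) + (4, 8). λ = (8 - 55)/(4 - 42) ≡ 32/41 mod 79. 41⁻¹ ≡ 27 (mod 79), so λ ≡ 74.
  x = λ² - 42 - 4 = 5476 - 46 ≡ 58; y = λ·(42 - 58) - 55 ≡ 25. → (58, 25)
5P: (58, 25) + (4, 8). λ = (8 - 25)/(4 - 58) ≡ 62/25 mod 79. 25⁻¹ ≡ 19 (mod 79) since 25·19 = 475 ≡ 1, so λ ≡ 72.
  x = λ² - 58 - 4 = 5184 - 62 ≡ 66; y = λ·(58 - 66) - 25 ≡ 31. → (66, 31)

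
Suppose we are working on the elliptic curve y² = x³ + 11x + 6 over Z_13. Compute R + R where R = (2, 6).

tangent at (2, 6): λ = (3·2² + 11)/(2·6) ≡ 10/12. 12⁻¹ ≡ 12 (mod 13), so λ ≡ 10·12 ≡ 3.
  x = λ² - 2 - 2 = 9 - 4 ≡ 5; y = λ·(2 - 5) - 6 ≡ 11. → (5, 11)

(5, 11)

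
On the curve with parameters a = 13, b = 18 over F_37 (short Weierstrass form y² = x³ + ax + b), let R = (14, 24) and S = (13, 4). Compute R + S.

(14, 24) + (13, 4). λ = (4 - 24)/(13 - 14) ≡ 17/36 mod 37. 36⁻¹ ≡ 36 (mod 37), so λ ≡ 20.
  x = λ² - 14 - 13 = 400 - 27 ≡ 3; y = λ·(14 - 3) - 24 ≡ 11. → (3, 11)

(3, 11)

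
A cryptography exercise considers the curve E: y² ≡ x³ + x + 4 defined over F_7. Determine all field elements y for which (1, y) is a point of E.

none

x³ + 1x + 4 = 6 ≡ 6 (mod 7).
6 is a non-residue mod 7; no y exists.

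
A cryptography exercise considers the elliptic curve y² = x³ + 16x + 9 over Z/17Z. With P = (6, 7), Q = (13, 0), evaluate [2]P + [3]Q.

First 2P:
Repeated addition: build up to 2P.
2P: tangent at (6, 7): λ = (3·6² + 16)/(2·7) ≡ 5/14. 14⁻¹ ≡ 11 (mod 17), so λ ≡ 5·11 ≡ 4.
  x = λ² - 6 - 6 = 16 - 12 ≡ 4; y = λ·(6 - 4) - 7 ≡ 1. → (4, 1)
2P = (4, 1).
Next 3Q:
Repeated addition: build up to 3Q.
2Q: (13, 0) + (13, 0): same x and y₁ ≡ -y₂, so the sum is ∞.
3Q: ∞ + (13, 0) = (13, 0) (identity).
3Q = (13, 0).
Finally 2P + 3Q:
(4, 1) + (13, 0). λ = (0 - 1)/(13 - 4) ≡ 16/9 mod 17. 9⁻¹ ≡ 2 (mod 17), so λ ≡ 15.
  x = λ² - 4 - 13 = 225 - 17 ≡ 4; y = λ·(4 - 4) - 1 ≡ 16. → (4, 16)

(4, 16)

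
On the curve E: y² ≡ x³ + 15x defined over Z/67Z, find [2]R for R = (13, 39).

tangent at (13, 39): λ = (3·13² + 15)/(2·39) ≡ 53/11. 11⁻¹ ≡ 61 (mod 67), so λ ≡ 53·61 ≡ 17.
  x = λ² - 13 - 13 = 289 - 26 ≡ 62; y = λ·(13 - 62) - 39 ≡ 66. → (62, 66)

(62, 66)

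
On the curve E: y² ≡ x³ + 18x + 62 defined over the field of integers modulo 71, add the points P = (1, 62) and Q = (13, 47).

(1, 62) + (13, 47). λ = (47 - 62)/(13 - 1) ≡ 56/12 mod 71. 12⁻¹ ≡ 6 (mod 71) since 12·6 = 72 ≡ 1, so λ ≡ 52.
  x = λ² - 1 - 13 = 2704 - 14 ≡ 63; y = λ·(1 - 63) - 62 ≡ 51. → (63, 51)

(63, 51)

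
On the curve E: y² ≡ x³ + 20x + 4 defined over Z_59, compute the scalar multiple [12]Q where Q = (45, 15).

Repeated addition: build up to 12Q.
2Q: tangent at (45, 15): λ = (3·45² + 20)/(2·15) ≡ 18/30. 30⁻¹ ≡ 2 (mod 59), so λ ≡ 18·2 ≡ 36.
  x = λ² - 45 - 45 = 1296 - 90 ≡ 26; y = λ·(45 - 26) - 15 ≡ 20. → (26, 20)
3Q: (26, 20) + (45, 15). λ = (15 - 20)/(45 - 26) ≡ 54/19 mod 59. 19⁻¹ ≡ 28 (mod 59), so λ ≡ 37.
  x = λ² - 26 - 45 = 1369 - 71 ≡ 0; y = λ·(26 - 0) - 20 ≡ 57. → (0, 57)
4Q: (0, 57) + (45, 15). λ = (15 - 57)/(45 - 0) ≡ 17/45 mod 59. 45⁻¹ ≡ 21 (mod 59) since 45·21 = 945 ≡ 1, so λ ≡ 3.
  x = λ² - 0 - 45 = 9 - 45 ≡ 23; y = λ·(0 - 23) - 57 ≡ 51. → (23, 51)
5Q: (23, 51) + (45, 15). λ = (15 - 51)/(45 - 23) ≡ 23/22 mod 59. 22⁻¹ ≡ 51 (mod 59), so λ ≡ 52.
  x = λ² - 23 - 45 = 2704 - 68 ≡ 40; y = λ·(23 - 40) - 51 ≡ 9. → (40, 9)
6Q: (40, 9) + (45, 15). λ = (15 - 9)/(45 - 40) ≡ 6/5 mod 59. 5⁻¹ ≡ 12 (mod 59), so λ ≡ 13.
  x = λ² - 40 - 45 = 169 - 85 ≡ 25; y = λ·(40 - 25) - 9 ≡ 9. → (25, 9)
7Q: (25, 9) + (45, 15). λ = (15 - 9)/(45 - 25) ≡ 6/20 mod 59. 20⁻¹ ≡ 3 (mod 59), so λ ≡ 18.
  x = λ² - 25 - 45 = 324 - 70 ≡ 18; y = λ·(25 - 18) - 9 ≡ 58. → (18, 58)
8Q: (18, 58) + (45, 15). λ = (15 - 58)/(45 - 18) ≡ 16/27 mod 59. 27⁻¹ ≡ 35 (mod 59), so λ ≡ 29.
  x = λ² - 18 - 45 = 841 - 63 ≡ 11; y = λ·(18 - 11) - 58 ≡ 27. → (11, 27)
9Q: (11, 27) + (45, 15). λ = (15 - 27)/(45 - 11) ≡ 47/34 mod 59. 34⁻¹ ≡ 33 (mod 59), so λ ≡ 17.
  x = λ² - 11 - 45 = 289 - 56 ≡ 56; y = λ·(11 - 56) - 27 ≡ 34. → (56, 34)
10Q: (56, 34) + (45, 15). λ = (15 - 34)/(45 - 56) ≡ 40/48 mod 59. 48⁻¹ ≡ 16 (mod 59), so λ ≡ 50.
  x = λ² - 56 - 45 = 2500 - 101 ≡ 39; y = λ·(56 - 39) - 34 ≡ 49. → (39, 49)
11Q: (39, 49) + (45, 15). λ = (15 - 49)/(45 - 39) ≡ 25/6 mod 59. 6⁻¹ ≡ 10 (mod 59), so λ ≡ 14.
  x = λ² - 39 - 45 = 196 - 84 ≡ 53; y = λ·(39 - 53) - 49 ≡ 50. → (53, 50)
12Q: (53, 50) + (45, 15). λ = (15 - 50)/(45 - 53) ≡ 24/51 mod 59. 51⁻¹ ≡ 22 (mod 59) since 51·22 = 1122 ≡ 1, so λ ≡ 56.
  x = λ² - 53 - 45 = 3136 - 98 ≡ 29; y = λ·(53 - 29) - 50 ≡ 55. → (29, 55)

(29, 55)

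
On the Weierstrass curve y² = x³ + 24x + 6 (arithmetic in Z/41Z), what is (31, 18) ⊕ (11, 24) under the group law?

(31, 18) + (11, 24). λ = (24 - 18)/(11 - 31) ≡ 6/21 mod 41. 21⁻¹ ≡ 2 (mod 41) since 21·2 = 42 ≡ 1, so λ ≡ 12.
  x = λ² - 31 - 11 = 144 - 42 ≡ 20; y = λ·(31 - 20) - 18 ≡ 32. → (20, 32)

(20, 32)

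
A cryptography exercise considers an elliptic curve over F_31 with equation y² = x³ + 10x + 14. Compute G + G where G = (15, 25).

(3, 3)

tangent at (15, 25): λ = (3·15² + 10)/(2·25) ≡ 3/19. 19⁻¹ ≡ 18 (mod 31), so λ ≡ 3·18 ≡ 23.
  x = λ² - 15 - 15 = 529 - 30 ≡ 3; y = λ·(15 - 3) - 25 ≡ 3. → (3, 3)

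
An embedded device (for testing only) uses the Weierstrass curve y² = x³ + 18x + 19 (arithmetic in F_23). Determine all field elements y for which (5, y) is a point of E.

2, 21

x³ + 18x + 19 = 234 ≡ 4 (mod 23).
Square roots of 4 mod 23: 2 and 21 (since 2² = 4 ≡ 4).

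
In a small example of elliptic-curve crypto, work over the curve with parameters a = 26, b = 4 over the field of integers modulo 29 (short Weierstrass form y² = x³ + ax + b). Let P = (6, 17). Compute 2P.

(23, 3)

tangent at (6, 17): λ = (3·6² + 26)/(2·17) ≡ 18/5. 5⁻¹ ≡ 6 (mod 29), so λ ≡ 18·6 ≡ 21.
  x = λ² - 6 - 6 = 441 - 12 ≡ 23; y = λ·(6 - 23) - 17 ≡ 3. → (23, 3)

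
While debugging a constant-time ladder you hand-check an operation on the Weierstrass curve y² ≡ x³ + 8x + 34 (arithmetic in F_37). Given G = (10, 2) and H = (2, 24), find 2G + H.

(9, 13)

First 2G:
Repeated addition: build up to 2G.
2G: tangent at (10, 2): λ = (3·10² + 8)/(2·2) ≡ 12/4. 4⁻¹ ≡ 28 (mod 37) since 4·28 = 112 ≡ 1, so λ ≡ 12·28 ≡ 3.
  x = λ² - 10 - 10 = 9 - 20 ≡ 26; y = λ·(10 - 26) - 2 ≡ 24. → (26, 24)
2G = (26, 24).
Finally 2G + H:
(26, 24) + (2, 24). λ = (24 - 24)/(2 - 26) ≡ 0/13 mod 37. 13⁻¹ ≡ 20 (mod 37), so λ ≡ 0.
  x = λ² - 26 - 2 = 0 - 28 ≡ 9; y = λ·(26 - 9) - 24 ≡ 13. → (9, 13)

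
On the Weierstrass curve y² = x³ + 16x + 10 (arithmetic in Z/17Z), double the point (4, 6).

tangent at (4, 6): λ = (3·4² + 16)/(2·6) ≡ 13/12. 12⁻¹ ≡ 10 (mod 17), so λ ≡ 13·10 ≡ 11.
  x = λ² - 4 - 4 = 121 - 8 ≡ 11; y = λ·(4 - 11) - 6 ≡ 2. → (11, 2)

(11, 2)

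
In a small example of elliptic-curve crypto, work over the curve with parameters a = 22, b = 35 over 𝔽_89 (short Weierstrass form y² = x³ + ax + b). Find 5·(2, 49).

(17, 58)

Write Q = (2, 49).
Repeated addition: build up to 5Q.
2Q: tangent at (2, 49): λ = (3·2² + 22)/(2·49) ≡ 34/9. 9⁻¹ ≡ 10 (mod 89), so λ ≡ 34·10 ≡ 73.
  x = λ² - 2 - 2 = 5329 - 4 ≡ 74; y = λ·(2 - 74) - 49 ≡ 35. → (74, 35)
3Q: (74, 35) + (2, 49). λ = (49 - 35)/(2 - 74) ≡ 14/17 mod 89. 17⁻¹ ≡ 21 (mod 89), so λ ≡ 27.
  x = λ² - 74 - 2 = 729 - 76 ≡ 30; y = λ·(74 - 30) - 35 ≡ 85. → (30, 85)
4Q: (30, 85) + (2, 49). λ = (49 - 85)/(2 - 30) ≡ 53/61 mod 89. 61⁻¹ ≡ 54 (mod 89) since 61·54 = 3294 ≡ 1, so λ ≡ 14.
  x = λ² - 30 - 2 = 196 - 32 ≡ 75; y = λ·(30 - 75) - 85 ≡ 86. → (75, 86)
5Q: (75, 86) + (2, 49). λ = (49 - 86)/(2 - 75) ≡ 52/16 mod 89. 16⁻¹ ≡ 39 (mod 89), so λ ≡ 70.
  x = λ² - 75 - 2 = 4900 - 77 ≡ 17; y = λ·(75 - 17) - 86 ≡ 58. → (17, 58)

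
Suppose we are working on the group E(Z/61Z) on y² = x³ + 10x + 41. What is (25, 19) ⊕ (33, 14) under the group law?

(52, 36)

(25, 19) + (33, 14). λ = (14 - 19)/(33 - 25) ≡ 56/8 mod 61. 8⁻¹ ≡ 23 (mod 61) since 8·23 = 184 ≡ 1, so λ ≡ 7.
  x = λ² - 25 - 33 = 49 - 58 ≡ 52; y = λ·(25 - 52) - 19 ≡ 36. → (52, 36)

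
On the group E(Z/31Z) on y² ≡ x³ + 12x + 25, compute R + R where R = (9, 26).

(20, 22)

tangent at (9, 26): λ = (3·9² + 12)/(2·26) ≡ 7/21. 21⁻¹ ≡ 3 (mod 31), so λ ≡ 7·3 ≡ 21.
  x = λ² - 9 - 9 = 441 - 18 ≡ 20; y = λ·(9 - 20) - 26 ≡ 22. → (20, 22)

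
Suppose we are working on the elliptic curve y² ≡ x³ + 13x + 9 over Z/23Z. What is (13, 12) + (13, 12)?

(9, 21)

tangent at (13, 12): λ = (3·13² + 13)/(2·12) ≡ 14/1. 1⁻¹ ≡ 1 (mod 23), so λ ≡ 14·1 ≡ 14.
  x = λ² - 13 - 13 = 196 - 26 ≡ 9; y = λ·(13 - 9) - 12 ≡ 21. → (9, 21)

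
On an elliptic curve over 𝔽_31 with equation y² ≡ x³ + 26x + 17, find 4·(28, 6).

(15, 0)

Write G = (28, 6).
Double-and-add on 4 = (100)₂. Start with G = (28, 6) for the leading 1-bit.
double: tangent at (28, 6): λ = (3·28² + 26)/(2·6) ≡ 22/12. 12⁻¹ ≡ 13 (mod 31), so λ ≡ 22·13 ≡ 7.
  x = λ² - 28 - 28 = 49 - 56 ≡ 24; y = λ·(28 - 24) - 6 ≡ 22. → (24, 22)
double: tangent at (24, 22): λ = (3·24² + 26)/(2·22) ≡ 18/13. 13⁻¹ ≡ 12 (mod 31), so λ ≡ 18·12 ≡ 30.
  x = λ² - 24 - 24 = 900 - 48 ≡ 15; y = λ·(24 - 15) - 22 ≡ 0. → (15, 0)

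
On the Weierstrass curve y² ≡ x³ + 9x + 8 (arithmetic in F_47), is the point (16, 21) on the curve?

yes

y² = 21² ≡ 18; x³ + 9x + 8 = 4248 ≡ 18 (mod 47). 18 = 18.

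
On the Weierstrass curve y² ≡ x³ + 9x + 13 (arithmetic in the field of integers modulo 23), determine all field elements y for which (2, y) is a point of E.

4, 19

x³ + 9x + 13 = 39 ≡ 16 (mod 23).
Square roots of 16 mod 23: 4 and 19 (since 4² = 16 ≡ 16).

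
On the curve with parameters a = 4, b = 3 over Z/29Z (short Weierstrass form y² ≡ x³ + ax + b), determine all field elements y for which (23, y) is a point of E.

x³ + 4x + 3 = 12262 ≡ 24 (mod 29).
Square roots of 24 mod 29: 13 and 16 (since 13² = 169 ≡ 24).

13, 16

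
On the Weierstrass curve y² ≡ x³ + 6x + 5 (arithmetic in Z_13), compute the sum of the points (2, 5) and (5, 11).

(10, 5)

(2, 5) + (5, 11). λ = (11 - 5)/(5 - 2) ≡ 6/3 mod 13. 3⁻¹ ≡ 9 (mod 13), so λ ≡ 2.
  x = λ² - 2 - 5 = 4 - 7 ≡ 10; y = λ·(2 - 10) - 5 ≡ 5. → (10, 5)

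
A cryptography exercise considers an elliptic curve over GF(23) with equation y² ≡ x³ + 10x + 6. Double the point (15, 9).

tangent at (15, 9): λ = (3·15² + 10)/(2·9) ≡ 18/18. 18⁻¹ ≡ 9 (mod 23) since 18·9 = 162 ≡ 1, so λ ≡ 18·9 ≡ 1.
  x = λ² - 15 - 15 = 1 - 30 ≡ 17; y = λ·(15 - 17) - 9 ≡ 12. → (17, 12)

(17, 12)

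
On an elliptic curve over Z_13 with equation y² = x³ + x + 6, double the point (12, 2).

(3, 7)

tangent at (12, 2): λ = (3·12² + 1)/(2·2) ≡ 4/4. 4⁻¹ ≡ 10 (mod 13), so λ ≡ 4·10 ≡ 1.
  x = λ² - 12 - 12 = 1 - 24 ≡ 3; y = λ·(12 - 3) - 2 ≡ 7. → (3, 7)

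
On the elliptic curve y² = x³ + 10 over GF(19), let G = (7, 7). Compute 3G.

(4, 13)

Repeated addition: build up to 3G.
2G: tangent at (7, 7): λ = (3·7² + 0)/(2·7) ≡ 14/14. 14⁻¹ ≡ 15 (mod 19), so λ ≡ 14·15 ≡ 1.
  x = λ² - 7 - 7 = 1 - 14 ≡ 6; y = λ·(7 - 6) - 7 ≡ 13. → (6, 13)
3G: (6, 13) + (7, 7). λ = (7 - 13)/(7 - 6) ≡ 13/1 mod 19. 1⁻¹ ≡ 1 (mod 19), so λ ≡ 13.
  x = λ² - 6 - 7 = 169 - 13 ≡ 4; y = λ·(6 - 4) - 13 ≡ 13. → (4, 13)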